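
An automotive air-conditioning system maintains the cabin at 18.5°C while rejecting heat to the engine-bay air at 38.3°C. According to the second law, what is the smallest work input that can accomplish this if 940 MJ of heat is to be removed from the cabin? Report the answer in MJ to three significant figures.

63.8 MJ

In absolute terms T_C = 291.65 K and T_H = 311.45 K, so ΔT = 19.80 K.
The reversible limit is COP_R = T_C/ΔT = 14.73, so W_min = Q_C/COP = Q_C·ΔT/T_C.
W_min = 940.0 × 19.80/291.65 = 63.82 MJ.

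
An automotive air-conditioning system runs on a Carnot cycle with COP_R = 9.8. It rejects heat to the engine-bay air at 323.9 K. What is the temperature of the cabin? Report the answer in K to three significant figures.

294 K

For a Carnot refrigerator COP_R = T_C/(T_H − T_C), so T_C = COP·T_H/(1 + COP).
With T_H = 323.90 K, T_C = 9.8 × 323.90/10.80 = 293.91 K.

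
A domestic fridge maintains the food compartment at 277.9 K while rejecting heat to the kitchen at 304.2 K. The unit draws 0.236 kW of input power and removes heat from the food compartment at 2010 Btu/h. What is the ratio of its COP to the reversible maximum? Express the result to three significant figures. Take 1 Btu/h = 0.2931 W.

0.236

Converting, Q̇_C = 2010 Btu/h = 0.5891 kW, so COP_actual = Q̇_C/Ẇ = 0.5891/0.2360 = 2.496.
The reservoir spacing is ΔT = 304.2 − 277.9 = 26.30 K.
COP_Carnot = T_C/ΔT = 277.90/26.30 = 10.57.
η_II = COP_actual/COP_Carnot = 2.496/10.57 = 0.2362.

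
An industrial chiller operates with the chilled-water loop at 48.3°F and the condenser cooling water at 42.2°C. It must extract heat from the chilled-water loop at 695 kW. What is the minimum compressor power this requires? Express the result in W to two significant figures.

In absolute terms T_C = 282.21 K and T_H = 315.35 K, so ΔT = 33.14 K.
COP_Carnot = T_C/ΔT = 282.21/33.14 = 8.514.
Ẇ_min = Q̇/COP_Carnot = 695.0/8.514 = 81.63 kW = 81630 W.

82000 W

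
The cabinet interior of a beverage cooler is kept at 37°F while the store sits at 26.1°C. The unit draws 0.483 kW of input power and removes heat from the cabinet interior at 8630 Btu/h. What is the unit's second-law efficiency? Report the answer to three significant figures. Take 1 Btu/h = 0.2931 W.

Converting, Q̇_C = 8630 Btu/h = 2.529 kW, so COP_actual = Q̇_C/Ẇ = 2.529/0.4830 = 5.237.
In absolute terms T_C = 275.93 K and T_H = 299.25 K, so ΔT = 23.32 K.
COP_Carnot = T_C/ΔT = 275.93/23.32 = 11.83.
η_II = COP_actual/COP_Carnot = 5.237/11.83 = 0.4426.

0.443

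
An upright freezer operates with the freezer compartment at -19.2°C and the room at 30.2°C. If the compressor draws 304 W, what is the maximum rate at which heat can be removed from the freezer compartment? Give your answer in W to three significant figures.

In absolute terms T_C = 253.95 K and T_H = 303.35 K, so ΔT = 49.40 K.
COP_Carnot = T_C/ΔT = 253.95/49.40 = 5.141.
Q̇_max = COP_Carnot × Ẇ = 5.141 × 304.0 W = 1563 W.

1560 W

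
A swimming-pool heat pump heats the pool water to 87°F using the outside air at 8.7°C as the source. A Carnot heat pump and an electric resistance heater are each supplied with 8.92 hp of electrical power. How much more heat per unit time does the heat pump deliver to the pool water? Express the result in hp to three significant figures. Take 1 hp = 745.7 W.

115 hp

In absolute terms T_C = 281.85 K and T_H = 303.71 K, so ΔT = 21.86 K.
COP_Carnot = T_H/ΔT = 303.71/21.86 = 13.90.
The heat pump delivers Q̇_H = COP × Ẇ = 124.0 hp; the resistance heater delivers Ẇ = 8.920 hp.
Extra = (COP − 1)·Ẇ = 115.0 hp.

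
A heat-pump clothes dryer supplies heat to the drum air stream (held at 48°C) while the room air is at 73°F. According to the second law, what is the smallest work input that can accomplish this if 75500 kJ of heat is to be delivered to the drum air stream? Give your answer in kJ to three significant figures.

5930 kJ

In absolute terms T_C = 295.93 K and T_H = 321.15 K, so ΔT = 25.22 K.
The reversible limit is COP_HP = T_H/ΔT = 12.73, so W_min = Q_H/COP = Q_H·ΔT/T_H.
W_min = 75500 × 25.22/321.15 = 5930 kJ.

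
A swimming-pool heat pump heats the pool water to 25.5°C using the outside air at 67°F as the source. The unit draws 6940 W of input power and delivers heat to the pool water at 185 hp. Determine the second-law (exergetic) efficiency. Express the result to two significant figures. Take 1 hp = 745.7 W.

0.40

Converting, Q̇_H = 185.0 hp = 138000 W, so COP_actual = Q̇_H/Ẇ = 138000/6940 = 19.88.
In absolute terms T_C = 292.59 K and T_H = 298.65 K, so ΔT = 6.056 K.
COP_Carnot = T_H/ΔT = 298.65/6.056 = 49.32.
η_II = COP_actual/COP_Carnot = 19.88/49.32 = 0.4031.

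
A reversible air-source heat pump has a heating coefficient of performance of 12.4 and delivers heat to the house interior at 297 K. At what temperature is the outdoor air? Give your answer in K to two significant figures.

270 K

COP_HP = T_H/(T_H − T_C) gives T_H − T_C = T_H/COP.
With T_H = 297.00 K, T_C = 297.00 × (1 − 1/12.4) = 273.05 K.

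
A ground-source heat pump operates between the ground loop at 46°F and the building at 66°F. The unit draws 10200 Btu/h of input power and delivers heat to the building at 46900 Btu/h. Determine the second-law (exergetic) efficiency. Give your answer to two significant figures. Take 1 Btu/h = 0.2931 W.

COP_actual = Q̇_H/Ẇ = 46900/10200 = 4.598.
In absolute terms T_C = 280.93 K and T_H = 292.04 K, so ΔT = 11.11 K.
COP_Carnot = T_H/ΔT = 292.04/11.11 = 26.28.
η_II = COP_actual/COP_Carnot = 4.598/26.28 = 0.1749.

0.17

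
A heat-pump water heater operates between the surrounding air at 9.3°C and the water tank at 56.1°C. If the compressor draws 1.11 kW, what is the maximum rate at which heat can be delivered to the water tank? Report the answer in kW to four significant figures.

In absolute terms T_C = 282.45 K and T_H = 329.25 K, so ΔT = 46.80 K.
COP_Carnot = T_H/ΔT = 329.25/46.80 = 7.035.
Q̇_max = COP_Carnot × Ẇ = 7.035 × 1.110 kW = 7.809 kW.

7.809 kW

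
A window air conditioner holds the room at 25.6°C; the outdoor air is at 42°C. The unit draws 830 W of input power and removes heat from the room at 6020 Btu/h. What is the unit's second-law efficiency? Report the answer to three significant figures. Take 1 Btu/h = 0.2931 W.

Converting, Q̇_C = 6020 Btu/h = 1764 W, so COP_actual = Q̇_C/Ẇ = 1764/830.0 = 2.126.
In absolute terms T_C = 298.75 K and T_H = 315.15 K, so ΔT = 16.40 K.
COP_Carnot = T_C/ΔT = 298.75/16.40 = 18.22.
η_II = COP_actual/COP_Carnot = 2.126/18.22 = 0.1167.

0.117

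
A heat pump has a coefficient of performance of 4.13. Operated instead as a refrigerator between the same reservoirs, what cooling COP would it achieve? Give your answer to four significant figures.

3.130

Since Q_H = Q_C + W for any cycle, COP_R = Q_C/W = Q_H/W − 1.
COP_R = 4.13 − 1 = 3.13.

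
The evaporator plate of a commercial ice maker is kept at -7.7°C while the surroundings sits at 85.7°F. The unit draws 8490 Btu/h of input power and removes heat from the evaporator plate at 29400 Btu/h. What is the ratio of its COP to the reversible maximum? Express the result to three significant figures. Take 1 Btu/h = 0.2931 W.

0.490

COP_actual = Q̇_C/Ẇ = 29400/8490 = 3.463.
In absolute terms T_C = 265.45 K and T_H = 302.98 K, so ΔT = 37.53 K.
COP_Carnot = T_C/ΔT = 265.45/37.53 = 7.072.
η_II = COP_actual/COP_Carnot = 3.463/7.072 = 0.4896.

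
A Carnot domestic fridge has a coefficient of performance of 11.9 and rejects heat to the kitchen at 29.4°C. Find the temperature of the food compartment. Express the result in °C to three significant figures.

5.95 °C

For a Carnot refrigerator COP_R = T_C/(T_H − T_C), so T_C = COP·T_H/(1 + COP).
With T_H = 302.55 K, T_C = 11.9 × 302.55/12.90 = 279.10 K.
Converting, 279.10 K = 5.95°C.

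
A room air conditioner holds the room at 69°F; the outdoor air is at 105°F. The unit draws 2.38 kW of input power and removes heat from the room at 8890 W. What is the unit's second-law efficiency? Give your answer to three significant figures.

0.254

Converting, Q̇_C = 8890 W = 8.890 kW, so COP_actual = Q̇_C/Ẇ = 8.890/2.380 = 3.735.
In absolute terms T_C = 293.71 K and T_H = 313.71 K, so ΔT = 20.00 K.
COP_Carnot = T_C/ΔT = 293.71/20.00 = 14.69.
η_II = COP_actual/COP_Carnot = 3.735/14.69 = 0.2544.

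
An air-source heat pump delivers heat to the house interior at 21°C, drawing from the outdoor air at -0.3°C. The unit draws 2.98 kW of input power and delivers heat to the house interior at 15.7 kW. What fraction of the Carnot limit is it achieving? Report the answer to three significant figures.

0.381

COP_actual = Q̇_H/Ẇ = 15.70/2.980 = 5.268.
In absolute terms T_C = 272.85 K and T_H = 294.15 K, so ΔT = 21.30 K.
COP_Carnot = T_H/ΔT = 294.15/21.30 = 13.81.
η_II = COP_actual/COP_Carnot = 5.268/13.81 = 0.3815.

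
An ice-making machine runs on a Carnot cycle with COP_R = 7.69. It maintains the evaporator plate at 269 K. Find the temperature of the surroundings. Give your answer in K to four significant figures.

COP_R = T_C/(T_H − T_C) gives T_H − T_C = T_C/COP.
With T_C = 269.00 K, T_H = 269.00 × (1 + 1/7.69) = 303.98 K.

304.0 K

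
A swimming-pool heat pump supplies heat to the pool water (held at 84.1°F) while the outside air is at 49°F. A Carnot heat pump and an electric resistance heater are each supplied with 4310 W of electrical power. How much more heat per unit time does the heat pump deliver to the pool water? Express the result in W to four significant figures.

In absolute terms T_C = 282.59 K and T_H = 302.09 K, so ΔT = 19.50 K.
COP_Carnot = T_H/ΔT = 302.09/19.50 = 15.49.
The heat pump delivers Q̇_H = COP × Ẇ = 66770 W; the resistance heater delivers Ẇ = 4310 W.
Extra = (COP − 1)·Ẇ = 62460 W.

62460 W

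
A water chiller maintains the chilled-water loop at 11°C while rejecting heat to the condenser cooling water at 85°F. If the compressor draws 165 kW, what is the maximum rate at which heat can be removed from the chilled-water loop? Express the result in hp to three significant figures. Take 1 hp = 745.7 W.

3410 hp

In absolute terms T_C = 284.15 K and T_H = 302.59 K, so ΔT = 18.44 K.
COP_Carnot = T_C/ΔT = 284.15/18.44 = 15.41.
Q̇_max = COP_Carnot × Ẇ = 15.41 × 165.0 kW = 2542 kW = 3409 hp.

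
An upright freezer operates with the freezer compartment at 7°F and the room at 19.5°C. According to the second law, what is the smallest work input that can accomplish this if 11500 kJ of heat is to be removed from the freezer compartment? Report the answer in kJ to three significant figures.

1480 kJ

In absolute terms T_C = 259.26 K and T_H = 292.65 K, so ΔT = 33.39 K.
The reversible limit is COP_R = T_C/ΔT = 7.765, so W_min = Q_C/COP = Q_C·ΔT/T_C.
W_min = 11500 × 33.39/259.26 = 1481 kJ.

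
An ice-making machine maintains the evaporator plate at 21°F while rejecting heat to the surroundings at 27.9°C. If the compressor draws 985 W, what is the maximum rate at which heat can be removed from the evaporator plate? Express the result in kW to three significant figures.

In absolute terms T_C = 267.04 K and T_H = 301.05 K, so ΔT = 34.01 K.
COP_Carnot = T_C/ΔT = 267.04/34.01 = 7.852.
Q̇_max = COP_Carnot × Ẇ = 7.852 × 985.0 W = 7734 W = 7.734 kW.

7.73 kW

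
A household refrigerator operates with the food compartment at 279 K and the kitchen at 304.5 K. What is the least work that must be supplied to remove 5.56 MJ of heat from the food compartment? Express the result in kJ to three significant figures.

508 kJ

The reservoir spacing is ΔT = 304.5 − 279 = 25.50 K.
The reversible limit is COP_R = T_C/ΔT = 10.94, so W_min = Q_C/COP = Q_C·ΔT/T_C.
W_min = 5.560 × 25.50/279.00 = 0.5082 MJ = 508.2 kJ.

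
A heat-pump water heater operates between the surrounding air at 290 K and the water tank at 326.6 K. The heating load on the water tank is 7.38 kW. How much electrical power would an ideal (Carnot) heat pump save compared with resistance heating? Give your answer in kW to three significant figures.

6.55 kW

The reservoir spacing is ΔT = 326.6 − 290 = 36.60 K.
COP_Carnot = T_H/ΔT = 326.60/36.60 = 8.923.
Resistance heating needs Ẇ_res = Q̇_H = 7.380 kW; the reversible heat pump needs only Ẇ_hp = Q̇_H/COP = 0.8270 kW.
Saving = 7.380 − 0.8270 = 6.553 kW.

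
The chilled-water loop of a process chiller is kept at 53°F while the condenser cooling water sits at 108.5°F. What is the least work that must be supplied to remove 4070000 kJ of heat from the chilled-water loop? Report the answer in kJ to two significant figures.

440000 kJ

In absolute terms T_C = 284.82 K and T_H = 315.65 K, so ΔT = 30.83 K.
The reversible limit is COP_R = T_C/ΔT = 9.237, so W_min = Q_C/COP = Q_C·ΔT/T_C.
W_min = 4070000 × 30.83/284.82 = 440600 kJ.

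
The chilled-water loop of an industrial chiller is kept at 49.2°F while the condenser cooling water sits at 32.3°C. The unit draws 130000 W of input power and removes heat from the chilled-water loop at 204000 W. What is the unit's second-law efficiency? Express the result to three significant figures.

0.126

COP_actual = Q̇_C/Ẇ = 204000/130000 = 1.569.
In absolute terms T_C = 282.71 K and T_H = 305.45 K, so ΔT = 22.74 K.
COP_Carnot = T_C/ΔT = 282.71/22.74 = 12.43.
η_II = COP_actual/COP_Carnot = 1.569/12.43 = 0.1262.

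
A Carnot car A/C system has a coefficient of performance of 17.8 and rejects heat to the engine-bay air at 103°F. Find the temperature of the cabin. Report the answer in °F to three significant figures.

73.1 °F

For a Carnot refrigerator COP_R = T_C/(T_H − T_C), so T_C = COP·T_H/(1 + COP).
With T_H = 312.59 K, T_C = 17.8 × 312.59/18.80 = 295.97 K.
Converting, 295.97 K = 73.07°F.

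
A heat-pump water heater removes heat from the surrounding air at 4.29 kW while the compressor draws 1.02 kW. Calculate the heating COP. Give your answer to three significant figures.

5.21

The first law gives Q̇_H = Q̇_C + Ẇ, so the three rates are Q̇_C = 4.290, Q̇_H = 5.310, Ẇ = 1.020 kW.
COP_HP = Q̇_H/Ẇ = 5.310/1.020 = 5.206.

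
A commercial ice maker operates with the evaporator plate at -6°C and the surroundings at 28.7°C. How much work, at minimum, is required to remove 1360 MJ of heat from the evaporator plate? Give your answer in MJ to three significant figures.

177 MJ

In absolute terms T_C = 267.15 K and T_H = 301.85 K, so ΔT = 34.70 K.
The reversible limit is COP_R = T_C/ΔT = 7.699, so W_min = Q_C/COP = Q_C·ΔT/T_C.
W_min = 1360 × 34.70/267.15 = 176.6 MJ.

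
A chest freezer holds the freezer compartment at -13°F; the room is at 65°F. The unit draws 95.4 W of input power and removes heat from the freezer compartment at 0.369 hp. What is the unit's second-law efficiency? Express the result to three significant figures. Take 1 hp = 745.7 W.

0.504

Converting, Q̇_C = 0.3690 hp = 275.2 W, so COP_actual = Q̇_C/Ẇ = 275.2/95.40 = 2.884.
In absolute terms T_C = 248.15 K and T_H = 291.48 K, so ΔT = 43.33 K.
COP_Carnot = T_C/ΔT = 248.15/43.33 = 5.727.
η_II = COP_actual/COP_Carnot = 2.884/5.727 = 0.5037.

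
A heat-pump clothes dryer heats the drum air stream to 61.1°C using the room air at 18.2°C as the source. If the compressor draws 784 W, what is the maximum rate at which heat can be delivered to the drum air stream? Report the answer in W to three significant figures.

6110 W

In absolute terms T_C = 291.35 K and T_H = 334.25 K, so ΔT = 42.90 K.
COP_Carnot = T_H/ΔT = 334.25/42.90 = 7.791.
Q̇_max = COP_Carnot × Ẇ = 7.791 × 784.0 W = 6108 W.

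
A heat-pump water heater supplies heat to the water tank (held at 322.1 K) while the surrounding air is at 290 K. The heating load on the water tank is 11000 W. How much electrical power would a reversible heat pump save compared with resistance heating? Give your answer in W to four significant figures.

The reservoir spacing is ΔT = 322.1 − 290 = 32.10 K.
COP_Carnot = T_H/ΔT = 322.10/32.10 = 10.03.
Resistance heating needs Ẇ_res = Q̇_H = 11000 W; the reversible heat pump needs only Ẇ_hp = Q̇_H/COP = 1096 W.
Saving = 11000 − 1096 = 9904 W.

9904 W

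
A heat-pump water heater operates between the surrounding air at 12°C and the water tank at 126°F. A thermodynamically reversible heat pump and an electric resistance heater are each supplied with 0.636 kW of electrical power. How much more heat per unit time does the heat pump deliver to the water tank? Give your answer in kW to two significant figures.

In absolute terms T_C = 285.15 K and T_H = 325.37 K, so ΔT = 40.22 K.
COP_Carnot = T_H/ΔT = 325.37/40.22 = 8.089.
The heat pump delivers Q̇_H = COP × Ẇ = 5.145 kW; the resistance heater delivers Ẇ = 0.6360 kW.
Extra = (COP − 1)·Ẇ = 4.509 kW.

4.5 kW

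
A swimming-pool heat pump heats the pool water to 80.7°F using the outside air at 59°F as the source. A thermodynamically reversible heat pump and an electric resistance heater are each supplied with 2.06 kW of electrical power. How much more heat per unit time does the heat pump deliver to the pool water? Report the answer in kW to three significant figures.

In absolute terms T_C = 288.15 K and T_H = 300.21 K, so ΔT = 12.06 K.
COP_Carnot = T_H/ΔT = 300.21/12.06 = 24.90.
The heat pump delivers Q̇_H = COP × Ẇ = 51.30 kW; the resistance heater delivers Ẇ = 2.060 kW.
Extra = (COP − 1)·Ẇ = 49.24 kW.

49.2 kW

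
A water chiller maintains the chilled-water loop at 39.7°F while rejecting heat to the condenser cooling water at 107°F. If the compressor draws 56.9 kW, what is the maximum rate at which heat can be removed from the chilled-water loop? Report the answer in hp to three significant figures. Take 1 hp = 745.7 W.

566 hp

In absolute terms T_C = 277.43 K and T_H = 314.82 K, so ΔT = 37.39 K.
COP_Carnot = T_C/ΔT = 277.43/37.39 = 7.420.
Q̇_max = COP_Carnot × Ẇ = 7.420 × 56.90 kW = 422.2 kW = 566.2 hp.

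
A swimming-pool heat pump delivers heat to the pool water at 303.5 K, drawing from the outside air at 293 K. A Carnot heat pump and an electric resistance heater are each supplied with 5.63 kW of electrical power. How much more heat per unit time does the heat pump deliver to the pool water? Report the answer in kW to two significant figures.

The reservoir spacing is ΔT = 303.5 − 293 = 10.50 K.
COP_Carnot = T_H/ΔT = 303.50/10.50 = 28.90.
The heat pump delivers Q̇_H = COP × Ẇ = 162.7 kW; the resistance heater delivers Ẇ = 5.630 kW.
Extra = (COP − 1)·Ẇ = 157.1 kW.

160 kW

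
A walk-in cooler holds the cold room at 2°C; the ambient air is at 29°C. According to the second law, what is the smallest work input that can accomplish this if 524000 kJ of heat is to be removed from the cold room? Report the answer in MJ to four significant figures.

In absolute terms T_C = 275.15 K and T_H = 302.15 K, so ΔT = 27.00 K.
The reversible limit is COP_R = T_C/ΔT = 10.19, so W_min = Q_C/COP = Q_C·ΔT/T_C.
W_min = 524000 × 27.00/275.15 = 51420 kJ = 51.42 MJ.

51.42 MJ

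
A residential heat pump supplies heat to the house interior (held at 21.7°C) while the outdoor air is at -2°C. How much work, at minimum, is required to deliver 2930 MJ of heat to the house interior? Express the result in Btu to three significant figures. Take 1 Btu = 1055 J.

In absolute terms T_C = 271.15 K and T_H = 294.85 K, so ΔT = 23.70 K.
The reversible limit is COP_HP = T_H/ΔT = 12.44, so W_min = Q_H/COP = Q_H·ΔT/T_H.
W_min = 2930 × 23.70/294.85 = 235.5 MJ = 223200 Btu.

223000 Btu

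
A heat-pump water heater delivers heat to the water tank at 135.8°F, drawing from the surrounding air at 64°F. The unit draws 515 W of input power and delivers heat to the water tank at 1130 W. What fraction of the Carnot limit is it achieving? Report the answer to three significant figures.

0.265

COP_actual = Q̇_H/Ẇ = 1130/515.0 = 2.194.
In absolute terms T_C = 290.93 K and T_H = 330.82 K, so ΔT = 39.89 K.
COP_Carnot = T_H/ΔT = 330.82/39.89 = 8.293.
η_II = COP_actual/COP_Carnot = 2.194/8.293 = 0.2646.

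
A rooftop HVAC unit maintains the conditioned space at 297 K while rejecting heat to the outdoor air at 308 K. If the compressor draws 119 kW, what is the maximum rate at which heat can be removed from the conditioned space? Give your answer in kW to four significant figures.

The reservoir spacing is ΔT = 308 − 297 = 11.00 K.
COP_Carnot = T_C/ΔT = 297.00/11.00 = 27.00.
Q̇_max = COP_Carnot × Ẇ = 27.00 × 119.0 kW = 3213 kW.

3213 kW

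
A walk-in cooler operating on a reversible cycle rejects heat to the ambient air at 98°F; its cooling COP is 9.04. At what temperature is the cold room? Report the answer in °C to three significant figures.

5.81 °C

For a Carnot refrigerator COP_R = T_C/(T_H − T_C), so T_C = COP·T_H/(1 + COP).
With T_H = 309.82 K, T_C = 9.04 × 309.82/10.04 = 278.96 K.
Converting, 278.96 K = 5.81°C.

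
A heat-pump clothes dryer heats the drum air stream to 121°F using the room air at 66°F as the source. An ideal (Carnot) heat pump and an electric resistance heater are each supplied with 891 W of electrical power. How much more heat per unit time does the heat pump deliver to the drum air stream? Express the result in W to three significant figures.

In absolute terms T_C = 292.04 K and T_H = 322.59 K, so ΔT = 30.56 K.
COP_Carnot = T_H/ΔT = 322.59/30.56 = 10.56.
The heat pump delivers Q̇_H = COP × Ẇ = 9407 W; the resistance heater delivers Ẇ = 891.0 W.
Extra = (COP − 1)·Ẇ = 8516 W.

8520 W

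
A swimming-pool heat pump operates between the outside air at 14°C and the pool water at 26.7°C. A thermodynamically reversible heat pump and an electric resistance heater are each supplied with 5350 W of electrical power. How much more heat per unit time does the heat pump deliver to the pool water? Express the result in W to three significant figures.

In absolute terms T_C = 287.15 K and T_H = 299.85 K, so ΔT = 12.70 K.
COP_Carnot = T_H/ΔT = 299.85/12.70 = 23.61.
The heat pump delivers Q̇_H = COP × Ẇ = 126300 W; the resistance heater delivers Ẇ = 5350 W.
Extra = (COP − 1)·Ẇ = 121000 W.

121000 W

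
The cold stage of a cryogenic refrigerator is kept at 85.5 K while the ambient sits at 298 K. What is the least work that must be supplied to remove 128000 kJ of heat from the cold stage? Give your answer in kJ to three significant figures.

The reservoir spacing is ΔT = 298 − 85.5 = 212.5 K.
The reversible limit is COP_R = T_C/ΔT = 0.4024, so W_min = Q_C/COP = Q_C·ΔT/T_C.
W_min = 128000 × 212.5/85.50 = 318100 kJ.

318000 kJ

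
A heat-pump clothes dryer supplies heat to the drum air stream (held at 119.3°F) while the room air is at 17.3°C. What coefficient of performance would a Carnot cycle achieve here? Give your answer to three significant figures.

10.3

In absolute terms T_C = 290.45 K and T_H = 321.65 K, so ΔT = 31.20 K.
For a reversible cycle, COP_Carnot = T_H/ΔT = 321.65/31.20 = 10.31.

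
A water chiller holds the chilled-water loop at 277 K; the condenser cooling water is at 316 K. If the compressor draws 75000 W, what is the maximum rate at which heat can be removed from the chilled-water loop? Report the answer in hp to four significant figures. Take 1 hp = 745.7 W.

714.4 hp

The reservoir spacing is ΔT = 316 − 277 = 39.00 K.
COP_Carnot = T_C/ΔT = 277.00/39.00 = 7.103.
Q̇_max = COP_Carnot × Ẇ = 7.103 × 75000 W = 532700 W = 714.4 hp.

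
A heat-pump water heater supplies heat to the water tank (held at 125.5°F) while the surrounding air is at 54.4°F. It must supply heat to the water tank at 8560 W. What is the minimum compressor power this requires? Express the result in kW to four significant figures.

In absolute terms T_C = 285.59 K and T_H = 325.09 K, so ΔT = 39.50 K.
COP_Carnot = T_H/ΔT = 325.09/39.50 = 8.230.
Ẇ_min = Q̇/COP_Carnot = 8560/8.230 = 1040 W = 1.040 kW.

1.040 kW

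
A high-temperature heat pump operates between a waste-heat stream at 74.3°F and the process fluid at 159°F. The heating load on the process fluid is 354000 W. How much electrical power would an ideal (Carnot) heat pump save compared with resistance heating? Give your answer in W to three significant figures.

306000 W

In absolute terms T_C = 296.65 K and T_H = 343.71 K, so ΔT = 47.06 K.
COP_Carnot = T_H/ΔT = 343.71/47.06 = 7.304.
Resistance heating needs Ẇ_res = Q̇_H = 354000 W; the reversible heat pump needs only Ẇ_hp = Q̇_H/COP = 48460 W.
Saving = 354000 − 48460 = 305500 W.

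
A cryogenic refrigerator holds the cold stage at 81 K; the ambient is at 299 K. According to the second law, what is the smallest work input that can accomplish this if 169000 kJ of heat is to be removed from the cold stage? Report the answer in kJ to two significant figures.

The reservoir spacing is ΔT = 299 − 81 = 218.0 K.
The reversible limit is COP_R = T_C/ΔT = 0.3716, so W_min = Q_C/COP = Q_C·ΔT/T_C.
W_min = 169000 × 218.0/81.00 = 454800 kJ.

450000 kJ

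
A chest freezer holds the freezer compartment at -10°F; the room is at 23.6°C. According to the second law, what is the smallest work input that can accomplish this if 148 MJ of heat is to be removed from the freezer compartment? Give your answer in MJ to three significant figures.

27.8 MJ

In absolute terms T_C = 249.82 K and T_H = 296.75 K, so ΔT = 46.93 K.
The reversible limit is COP_R = T_C/ΔT = 5.323, so W_min = Q_C/COP = Q_C·ΔT/T_C.
W_min = 148.0 × 46.93/249.82 = 27.80 MJ.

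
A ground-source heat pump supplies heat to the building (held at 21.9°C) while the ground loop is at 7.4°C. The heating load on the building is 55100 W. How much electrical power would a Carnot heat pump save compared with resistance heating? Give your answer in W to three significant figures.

In absolute terms T_C = 280.55 K and T_H = 295.05 K, so ΔT = 14.50 K.
COP_Carnot = T_H/ΔT = 295.05/14.50 = 20.35.
Resistance heating needs Ẇ_res = Q̇_H = 55100 W; the reversible heat pump needs only Ẇ_hp = Q̇_H/COP = 2708 W.
Saving = 55100 − 2708 = 52390 W.

52400 W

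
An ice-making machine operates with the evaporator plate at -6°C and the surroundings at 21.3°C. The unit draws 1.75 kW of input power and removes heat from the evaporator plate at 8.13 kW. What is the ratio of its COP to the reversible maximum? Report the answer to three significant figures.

COP_actual = Q̇_C/Ẇ = 8.130/1.750 = 4.646.
In absolute terms T_C = 267.15 K and T_H = 294.45 K, so ΔT = 27.30 K.
COP_Carnot = T_C/ΔT = 267.15/27.30 = 9.786.
η_II = COP_actual/COP_Carnot = 4.646/9.786 = 0.4747.

0.475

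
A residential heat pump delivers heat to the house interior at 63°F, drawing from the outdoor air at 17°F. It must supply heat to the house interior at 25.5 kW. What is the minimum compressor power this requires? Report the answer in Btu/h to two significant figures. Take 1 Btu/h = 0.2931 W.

In absolute terms T_C = 264.82 K and T_H = 290.37 K, so ΔT = 25.56 K.
COP_Carnot = T_H/ΔT = 290.37/25.56 = 11.36.
Ẇ_min = Q̇/COP_Carnot = 25.50/11.36 = 2.244 kW = 7657 Btu/h.

7700 Btu/h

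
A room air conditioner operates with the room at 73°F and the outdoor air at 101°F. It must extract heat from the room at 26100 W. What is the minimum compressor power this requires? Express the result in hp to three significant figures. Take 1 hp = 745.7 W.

In absolute terms T_C = 295.93 K and T_H = 311.48 K, so ΔT = 15.56 K.
COP_Carnot = T_C/ΔT = 295.93/15.56 = 19.02.
Ẇ_min = Q̇/COP_Carnot = 26100/19.02 = 1372 W = 1.840 hp.

1.84 hp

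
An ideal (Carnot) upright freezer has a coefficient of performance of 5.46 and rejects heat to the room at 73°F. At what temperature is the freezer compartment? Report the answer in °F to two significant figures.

-9.5 °F

For a Carnot refrigerator COP_R = T_C/(T_H − T_C), so T_C = COP·T_H/(1 + COP).
With T_H = 295.93 K, T_C = 5.46 × 295.93/6.460 = 250.12 K.
Converting, 250.12 K = -9.46°F.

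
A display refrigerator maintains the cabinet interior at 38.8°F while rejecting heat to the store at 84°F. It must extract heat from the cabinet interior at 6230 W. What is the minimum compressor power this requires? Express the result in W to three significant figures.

In absolute terms T_C = 276.93 K and T_H = 302.04 K, so ΔT = 25.11 K.
COP_Carnot = T_C/ΔT = 276.93/25.11 = 11.03.
Ẇ_min = Q̇/COP_Carnot = 6230/11.03 = 564.9 W.

565 W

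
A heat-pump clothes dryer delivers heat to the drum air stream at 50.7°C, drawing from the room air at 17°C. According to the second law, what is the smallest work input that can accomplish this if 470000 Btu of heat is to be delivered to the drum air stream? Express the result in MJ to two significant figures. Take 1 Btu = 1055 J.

In absolute terms T_C = 290.15 K and T_H = 323.85 K, so ΔT = 33.70 K.
The reversible limit is COP_HP = T_H/ΔT = 9.610, so W_min = Q_H/COP = Q_H·ΔT/T_H.
W_min = 470000 × 33.70/323.85 = 48910 Btu = 51.60 MJ.

52 MJ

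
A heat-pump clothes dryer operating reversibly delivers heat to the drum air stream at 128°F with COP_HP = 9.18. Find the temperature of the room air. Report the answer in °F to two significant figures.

64 °F

COP_HP = T_H/(T_H − T_C) gives T_H − T_C = T_H/COP.
With T_H = 326.48 K, T_C = 326.48 × (1 − 1/9.18) = 290.92 K.
Converting, 290.92 K = 63.98°F.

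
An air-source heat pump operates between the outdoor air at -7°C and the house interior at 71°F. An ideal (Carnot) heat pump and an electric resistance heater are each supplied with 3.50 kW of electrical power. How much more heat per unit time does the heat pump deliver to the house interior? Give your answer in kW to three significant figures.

In absolute terms T_C = 266.15 K and T_H = 294.82 K, so ΔT = 28.67 K.
COP_Carnot = T_H/ΔT = 294.82/28.67 = 10.28.
The heat pump delivers Q̇_H = COP × Ẇ = 36.00 kW; the resistance heater delivers Ẇ = 3.500 kW.
Extra = (COP − 1)·Ẇ = 32.50 kW.

32.5 kW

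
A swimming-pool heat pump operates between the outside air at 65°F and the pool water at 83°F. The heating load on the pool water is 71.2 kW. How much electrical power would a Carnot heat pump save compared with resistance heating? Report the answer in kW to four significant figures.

In absolute terms T_C = 291.48 K and T_H = 301.48 K, so ΔT = 10.00 K.
COP_Carnot = T_H/ΔT = 301.48/10.00 = 30.15.
Resistance heating needs Ẇ_res = Q̇_H = 71.20 kW; the reversible heat pump needs only Ẇ_hp = Q̇_H/COP = 2.362 kW.
Saving = 71.20 − 2.362 = 68.84 kW.

68.84 kW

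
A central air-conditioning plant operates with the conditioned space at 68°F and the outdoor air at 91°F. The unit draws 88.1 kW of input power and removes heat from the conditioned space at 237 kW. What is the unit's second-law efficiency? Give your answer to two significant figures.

COP_actual = Q̇_C/Ẇ = 237.0/88.10 = 2.690.
In absolute terms T_C = 293.15 K and T_H = 305.93 K, so ΔT = 12.78 K.
COP_Carnot = T_C/ΔT = 293.15/12.78 = 22.94.
η_II = COP_actual/COP_Carnot = 2.690/22.94 = 0.1173.

0.12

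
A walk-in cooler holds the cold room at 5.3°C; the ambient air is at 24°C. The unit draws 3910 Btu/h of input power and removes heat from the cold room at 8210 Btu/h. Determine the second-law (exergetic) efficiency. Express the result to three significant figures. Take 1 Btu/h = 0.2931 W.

COP_actual = Q̇_C/Ẇ = 8210/3910 = 2.100.
In absolute terms T_C = 278.45 K and T_H = 297.15 K, so ΔT = 18.70 K.
COP_Carnot = T_C/ΔT = 278.45/18.70 = 14.89.
η_II = COP_actual/COP_Carnot = 2.100/14.89 = 0.1410.

0.141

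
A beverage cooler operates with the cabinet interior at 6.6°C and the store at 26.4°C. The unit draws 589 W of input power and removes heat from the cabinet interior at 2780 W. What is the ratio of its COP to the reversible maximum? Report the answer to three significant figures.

COP_actual = Q̇_C/Ẇ = 2780/589.0 = 4.720.
In absolute terms T_C = 279.75 K and T_H = 299.55 K, so ΔT = 19.80 K.
COP_Carnot = T_C/ΔT = 279.75/19.80 = 14.13.
η_II = COP_actual/COP_Carnot = 4.720/14.13 = 0.3341.

0.334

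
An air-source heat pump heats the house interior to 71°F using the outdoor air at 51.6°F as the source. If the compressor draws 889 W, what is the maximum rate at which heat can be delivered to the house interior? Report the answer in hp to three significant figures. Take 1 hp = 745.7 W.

In absolute terms T_C = 284.04 K and T_H = 294.82 K, so ΔT = 10.78 K.
COP_Carnot = T_H/ΔT = 294.82/10.78 = 27.35.
Q̇_max = COP_Carnot × Ẇ = 27.35 × 889.0 W = 24320 W = 32.61 hp.

32.6 hp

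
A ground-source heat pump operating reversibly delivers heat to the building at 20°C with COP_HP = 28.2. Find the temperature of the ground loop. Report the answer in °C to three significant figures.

COP_HP = T_H/(T_H − T_C) gives T_H − T_C = T_H/COP.
With T_H = 293.15 K, T_C = 293.15 × (1 − 1/28.2) = 282.75 K.
Converting, 282.75 K = 9.60°C.

9.60 °C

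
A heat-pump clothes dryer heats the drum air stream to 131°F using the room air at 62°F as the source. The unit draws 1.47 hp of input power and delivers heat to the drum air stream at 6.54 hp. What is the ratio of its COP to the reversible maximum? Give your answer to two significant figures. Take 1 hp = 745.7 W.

COP_actual = Q̇_H/Ẇ = 6.540/1.470 = 4.449.
In absolute terms T_C = 289.82 K and T_H = 328.15 K, so ΔT = 38.33 K.
COP_Carnot = T_H/ΔT = 328.15/38.33 = 8.560.
η_II = COP_actual/COP_Carnot = 4.449/8.560 = 0.5197.

0.52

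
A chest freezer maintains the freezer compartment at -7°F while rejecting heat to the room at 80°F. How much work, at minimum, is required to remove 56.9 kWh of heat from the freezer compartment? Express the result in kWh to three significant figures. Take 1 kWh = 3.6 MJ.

In absolute terms T_C = 251.48 K and T_H = 299.82 K, so ΔT = 48.33 K.
The reversible limit is COP_R = T_C/ΔT = 5.203, so W_min = Q_C/COP = Q_C·ΔT/T_C.
W_min = 56.90 × 48.33/251.48 = 10.94 kWh.

10.9 kWh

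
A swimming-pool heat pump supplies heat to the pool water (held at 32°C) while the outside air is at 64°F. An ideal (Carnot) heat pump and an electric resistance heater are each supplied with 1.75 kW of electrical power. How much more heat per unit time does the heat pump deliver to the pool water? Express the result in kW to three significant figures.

35.8 kW

In absolute terms T_C = 290.93 K and T_H = 305.15 K, so ΔT = 14.22 K.
COP_Carnot = T_H/ΔT = 305.15/14.22 = 21.46.
The heat pump delivers Q̇_H = COP × Ẇ = 37.55 kW; the resistance heater delivers Ẇ = 1.750 kW.
Extra = (COP − 1)·Ẇ = 35.80 kW.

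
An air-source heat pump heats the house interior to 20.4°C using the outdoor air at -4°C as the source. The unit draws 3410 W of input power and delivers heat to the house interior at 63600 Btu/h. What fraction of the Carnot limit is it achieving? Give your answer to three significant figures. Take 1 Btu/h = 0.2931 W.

0.454

Converting, Q̇_H = 63600 Btu/h = 18640 W, so COP_actual = Q̇_H/Ẇ = 18640/3410 = 5.467.
In absolute terms T_C = 269.15 K and T_H = 293.55 K, so ΔT = 24.40 K.
COP_Carnot = T_H/ΔT = 293.55/24.40 = 12.03.
η_II = COP_actual/COP_Carnot = 5.467/12.03 = 0.4544.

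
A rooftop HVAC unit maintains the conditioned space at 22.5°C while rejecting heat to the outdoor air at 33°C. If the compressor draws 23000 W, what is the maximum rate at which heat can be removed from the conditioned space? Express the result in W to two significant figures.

In absolute terms T_C = 295.65 K and T_H = 306.15 K, so ΔT = 10.50 K.
COP_Carnot = T_C/ΔT = 295.65/10.50 = 28.16.
Q̇_max = COP_Carnot × Ẇ = 28.16 × 23000 W = 647600 W.

650000 W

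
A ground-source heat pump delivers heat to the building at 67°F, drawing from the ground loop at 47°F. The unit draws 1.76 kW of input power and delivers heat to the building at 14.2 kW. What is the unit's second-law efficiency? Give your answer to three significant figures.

0.306

COP_actual = Q̇_H/Ẇ = 14.20/1.760 = 8.068.
In absolute terms T_C = 281.48 K and T_H = 292.59 K, so ΔT = 11.11 K.
COP_Carnot = T_H/ΔT = 292.59/11.11 = 26.33.
η_II = COP_actual/COP_Carnot = 8.068/26.33 = 0.3064.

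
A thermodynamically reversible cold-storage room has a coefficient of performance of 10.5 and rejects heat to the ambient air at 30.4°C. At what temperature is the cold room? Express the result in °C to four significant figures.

For a Carnot refrigerator COP_R = T_C/(T_H − T_C), so T_C = COP·T_H/(1 + COP).
With T_H = 303.55 K, T_C = 10.5 × 303.55/11.50 = 277.15 K.
Converting, 277.15 K = 4.00°C.

4.004 °C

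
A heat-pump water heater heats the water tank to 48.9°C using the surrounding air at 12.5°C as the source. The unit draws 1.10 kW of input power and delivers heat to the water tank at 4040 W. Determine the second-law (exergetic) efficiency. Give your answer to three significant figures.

Converting, Q̇_H = 4040 W = 4.040 kW, so COP_actual = Q̇_H/Ẇ = 4.040/1.100 = 3.673.
In absolute terms T_C = 285.65 K and T_H = 322.05 K, so ΔT = 36.40 K.
COP_Carnot = T_H/ΔT = 322.05/36.40 = 8.848.
η_II = COP_actual/COP_Carnot = 3.673/8.848 = 0.4151.

0.415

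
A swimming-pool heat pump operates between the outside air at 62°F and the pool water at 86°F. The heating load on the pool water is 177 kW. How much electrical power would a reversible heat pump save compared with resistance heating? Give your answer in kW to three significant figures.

169 kW

In absolute terms T_C = 289.82 K and T_H = 303.15 K, so ΔT = 13.33 K.
COP_Carnot = T_H/ΔT = 303.15/13.33 = 22.74.
Resistance heating needs Ẇ_res = Q̇_H = 177.0 kW; the reversible heat pump needs only Ẇ_hp = Q̇_H/COP = 7.785 kW.
Saving = 177.0 − 7.785 = 169.2 kW.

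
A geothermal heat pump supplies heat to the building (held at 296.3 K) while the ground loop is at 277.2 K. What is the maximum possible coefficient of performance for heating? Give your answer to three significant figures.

The reservoir spacing is ΔT = 296.3 − 277.2 = 19.10 K.
For a reversible cycle, COP_Carnot = T_H/ΔT = 296.30/19.10 = 15.51.

15.5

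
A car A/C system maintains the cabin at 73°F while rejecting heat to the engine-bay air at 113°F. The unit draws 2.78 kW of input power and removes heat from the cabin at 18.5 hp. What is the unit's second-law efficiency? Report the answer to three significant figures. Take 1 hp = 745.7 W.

0.373

Converting, Q̇_C = 18.50 hp = 13.80 kW, so COP_actual = Q̇_C/Ẇ = 13.80/2.780 = 4.962.
In absolute terms T_C = 295.93 K and T_H = 318.15 K, so ΔT = 22.22 K.
COP_Carnot = T_C/ΔT = 295.93/22.22 = 13.32.
η_II = COP_actual/COP_Carnot = 4.962/13.32 = 0.3726.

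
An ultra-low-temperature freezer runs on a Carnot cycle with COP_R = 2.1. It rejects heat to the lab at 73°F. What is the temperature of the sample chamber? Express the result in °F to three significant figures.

-98.8 °F

For a Carnot refrigerator COP_R = T_C/(T_H − T_C), so T_C = COP·T_H/(1 + COP).
With T_H = 295.93 K, T_C = 2.1 × 295.93/3.100 = 200.47 K.
Converting, 200.47 K = -98.83°F.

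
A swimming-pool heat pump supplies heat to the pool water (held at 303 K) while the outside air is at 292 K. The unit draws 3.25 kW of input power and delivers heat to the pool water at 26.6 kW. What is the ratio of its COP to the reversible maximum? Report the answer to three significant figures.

0.297

COP_actual = Q̇_H/Ẇ = 26.60/3.250 = 8.185.
The reservoir spacing is ΔT = 303 − 292 = 11.00 K.
COP_Carnot = T_H/ΔT = 303.00/11.00 = 27.55.
η_II = COP_actual/COP_Carnot = 8.185/27.55 = 0.2971.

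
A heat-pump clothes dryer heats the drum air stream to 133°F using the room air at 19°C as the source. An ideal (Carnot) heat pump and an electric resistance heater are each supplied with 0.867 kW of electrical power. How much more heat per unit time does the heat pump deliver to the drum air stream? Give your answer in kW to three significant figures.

In absolute terms T_C = 292.15 K and T_H = 329.26 K, so ΔT = 37.11 K.
COP_Carnot = T_H/ΔT = 329.26/37.11 = 8.872.
The heat pump delivers Q̇_H = COP × Ẇ = 7.692 kW; the resistance heater delivers Ẇ = 0.8670 kW.
Extra = (COP − 1)·Ẇ = 6.825 kW.

6.83 kW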